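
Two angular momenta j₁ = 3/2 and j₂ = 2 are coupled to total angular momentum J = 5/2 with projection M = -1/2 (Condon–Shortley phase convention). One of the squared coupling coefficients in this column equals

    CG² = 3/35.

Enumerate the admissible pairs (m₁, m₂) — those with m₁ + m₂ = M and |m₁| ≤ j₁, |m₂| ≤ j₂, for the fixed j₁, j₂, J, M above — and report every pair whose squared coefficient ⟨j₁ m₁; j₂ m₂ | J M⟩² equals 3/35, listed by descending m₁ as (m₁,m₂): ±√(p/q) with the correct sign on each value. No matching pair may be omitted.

(-1/2,0): −√(3/35)

Admissible pairs with m₁+m₂ = M = -1/2: (-3/2,1), (-1/2,0), (1/2,-1), (3/2,-2)
  (m₁,m₂)=(3/2,-2): CG² = 6/35, CG = +√(6/35)
  (m₁,m₂)=(1/2,-1): CG² = 5/14, CG = +√(5/14)
  (m₁,m₂)=(-1/2,0): CG² = 3/35, CG = −√(3/35)   ← matches the target
  (m₁,m₂)=(-3/2,1): CG² = 27/70, CG = −√(27/70)
Pairs with CG² = 3/35: (-1/2,0): −√(3/35)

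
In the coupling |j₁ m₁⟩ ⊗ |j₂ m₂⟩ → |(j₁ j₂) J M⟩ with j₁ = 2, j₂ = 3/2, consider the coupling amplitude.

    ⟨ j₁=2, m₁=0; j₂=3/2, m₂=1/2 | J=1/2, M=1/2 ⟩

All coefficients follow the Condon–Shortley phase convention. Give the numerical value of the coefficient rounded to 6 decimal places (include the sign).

j₁+j₂−J=3  J+j₁−j₂=1  J−j₁+j₂=0  j₁+j₂+J+1=5
(j₁±m₁, j₂±m₂, J±M) = (2,2,2,1,1,0)
P² = 4/5
sum k=2..2:
  [2] +1/2 = 1/2
S = 1/2
C² = P²·S² = 1/5 ; C = +0.447214

+0.447214  (= +√(1/5))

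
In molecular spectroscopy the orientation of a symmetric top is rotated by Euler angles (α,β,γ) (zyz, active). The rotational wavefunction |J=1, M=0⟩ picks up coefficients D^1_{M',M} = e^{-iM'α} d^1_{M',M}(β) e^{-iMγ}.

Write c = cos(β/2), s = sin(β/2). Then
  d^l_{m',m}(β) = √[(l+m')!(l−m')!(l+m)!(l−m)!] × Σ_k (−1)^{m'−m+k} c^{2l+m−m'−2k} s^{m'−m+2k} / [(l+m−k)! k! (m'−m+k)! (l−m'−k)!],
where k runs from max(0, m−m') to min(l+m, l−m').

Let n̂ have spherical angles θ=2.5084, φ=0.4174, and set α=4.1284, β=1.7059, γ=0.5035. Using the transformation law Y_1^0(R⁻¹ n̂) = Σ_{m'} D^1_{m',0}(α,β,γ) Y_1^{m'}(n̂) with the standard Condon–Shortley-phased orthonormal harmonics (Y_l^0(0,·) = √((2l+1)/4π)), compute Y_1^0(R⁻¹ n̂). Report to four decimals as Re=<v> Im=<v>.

Need the full column D^1_{m',0} for m'=−1..1 at α=4.1284, β=1.7059, γ=0.5035.
cos(β/2)=0.657764, sin(β/2)=0.753224
d^1_{-1,0}: single k=1 term ⇒ +0.700663;  D = -0.386315-0.584542i
d^1_{0,0}: k∈[0..1] ⇒ +0.432653 -0.567347 = -0.134693;  D = -0.134693+0.000000i
d^1_{1,0}: single k=0 term ⇒ -0.700663;  D = +0.386315-0.584542i
Y_1^{m'}(θ=2.5084,φ=0.4174) and Σ D·Y over m':
  (-0.3863-0.5845i)·(+0.1869-0.0829i)  (-0.1347+0.0000i)·(-0.3939+0.0000i)  (+0.3863-0.5845i)·(-0.1869-0.0829i)
Y_1^0(R⁻¹ n̂) = -0.188228+0.000000i

Re=-0.1882 Im=0.0000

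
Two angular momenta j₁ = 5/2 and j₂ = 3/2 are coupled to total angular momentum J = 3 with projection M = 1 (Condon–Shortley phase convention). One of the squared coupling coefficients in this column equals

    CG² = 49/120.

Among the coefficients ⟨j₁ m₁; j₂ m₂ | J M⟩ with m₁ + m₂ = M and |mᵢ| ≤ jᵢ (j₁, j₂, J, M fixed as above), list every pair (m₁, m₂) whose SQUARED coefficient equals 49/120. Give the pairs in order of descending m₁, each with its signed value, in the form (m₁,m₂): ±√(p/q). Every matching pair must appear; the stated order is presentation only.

(3/2,-1/2): +√(49/120)

Admissible pairs with m₁+m₂ = M = 1: (-1/2,3/2), (1/2,1/2), (3/2,-1/2), (5/2,-3/2)
  (m₁,m₂)=(5/2,-3/2): CG² = 1/8, CG = +√(1/8)
  (m₁,m₂)=(3/2,-1/2): CG² = 49/120, CG = +√(49/120)   ← matches the target
  (m₁,m₂)=(1/2,1/2): CG² = 1/60, CG = −√(1/60)
  (m₁,m₂)=(-1/2,3/2): CG² = 9/20, CG = −√(9/20)
Pairs with CG² = 49/120: (3/2,-1/2): +√(49/120)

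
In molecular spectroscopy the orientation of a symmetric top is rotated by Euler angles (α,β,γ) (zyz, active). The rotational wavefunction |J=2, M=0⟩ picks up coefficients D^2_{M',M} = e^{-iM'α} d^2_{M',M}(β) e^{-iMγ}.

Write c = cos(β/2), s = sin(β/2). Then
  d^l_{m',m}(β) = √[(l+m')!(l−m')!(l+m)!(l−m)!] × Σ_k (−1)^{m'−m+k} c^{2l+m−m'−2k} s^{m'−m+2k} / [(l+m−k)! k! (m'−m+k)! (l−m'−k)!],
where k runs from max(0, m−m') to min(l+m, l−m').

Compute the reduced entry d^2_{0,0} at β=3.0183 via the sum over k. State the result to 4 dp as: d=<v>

d^2_{0,0}(β=3.0183) via the finite sum:
c=cos(3.018300/2)=0.061607, s=sin(3.018300/2)=0.998100; N=√[2·2·2·2]=4.000000
k∈{0,1,2} keeps every argument non-negative
  k=0: (−1)^0·4.0000/(4)·0.0616^4·0.9981^0 = +0.000014
  k=1: (−1)^1·4.0000/(1)·0.0616^2·0.9981^2 = -0.015124
  k=2: (−1)^2·4.0000/(4)·0.0616^0·0.9981^4 = +0.992423
d^2_{0,0}(3.0183) = +0.000014 -0.015124 +0.992423 = +0.977314

d=0.9773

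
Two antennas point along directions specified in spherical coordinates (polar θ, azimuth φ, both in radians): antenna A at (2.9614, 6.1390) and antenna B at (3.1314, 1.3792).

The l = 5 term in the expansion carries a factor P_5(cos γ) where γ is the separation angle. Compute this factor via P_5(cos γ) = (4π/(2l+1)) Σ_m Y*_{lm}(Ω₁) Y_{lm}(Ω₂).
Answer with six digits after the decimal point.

0.771080

Expand P_5 via completeness: Σ_{m} conj(Y_{5,m}) at Ω₁ times Y_{5,m} at Ω₂ —
  [-5]  conj(Y_{5,-5})(Ω₁) = +0.000064-0.000057i ; Y_{5,-5}(Ω₂) = +0.000000-0.000000i ; Δ = +0.000000-0.000000i
  [-4]  conj(Y_{5,-4})(Ω₁) = -0.001249+0.000812i ; Y_{5,-4}(Ω₂) = -0.000000-0.000000i ; Δ = +0.000000+0.000000i
  [-3]  conj(Y_{5,-3})(Ω₁) = +0.013941-0.006437i ; Y_{5,-3}(Ω₂) = -0.000002+0.000002i ; Δ = -0.000000+0.000000i
  [-2]  conj(Y_{5,-2})(Ω₁) = -0.097738+0.028993i ; Y_{5,-2}(Ω₂) = +0.000327+0.000132i ; Δ = -0.000036-0.000003i
  [-1]  conj(Y_{5,-1})(Ω₁) = +0.404583-0.058743i ; Y_{5,-1}(Ω₂) = +0.004971-0.025629i ; Δ = +0.000506-0.010661i
  [+0]  conj(Y_{5,0})(Ω₁) = -0.720981-0.000000i ; Y_{5,0}(Ω₂) = -0.934874+0.000000i ; Δ = +0.674026+0.000000i
  [+1]  conj(Y_{5,1})(Ω₁) = -0.404583-0.058743i ; Y_{5,1}(Ω₂) = -0.004971-0.025629i ; Δ = +0.000506+0.010661i
  [+2]  conj(Y_{5,2})(Ω₁) = -0.097738-0.028993i ; Y_{5,2}(Ω₂) = +0.000327-0.000132i ; Δ = -0.000036+0.000003i
  [+3]  conj(Y_{5,3})(Ω₁) = -0.013941-0.006437i ; Y_{5,3}(Ω₂) = +0.000002+0.000002i ; Δ = -0.000000-0.000000i
  [+4]  conj(Y_{5,4})(Ω₁) = -0.001249-0.000812i ; Y_{5,4}(Ω₂) = -0.000000+0.000000i ; Δ = +0.000000-0.000000i
  [+5]  conj(Y_{5,5})(Ω₁) = -0.000064-0.000057i ; Y_{5,5}(Ω₂) = -0.000000-0.000000i ; Δ = +0.000000+0.000000i
Σ over m = +0.674966+0.000000i; ×(4π/11) → +0.771080+0.000000i. Real part: 0.771080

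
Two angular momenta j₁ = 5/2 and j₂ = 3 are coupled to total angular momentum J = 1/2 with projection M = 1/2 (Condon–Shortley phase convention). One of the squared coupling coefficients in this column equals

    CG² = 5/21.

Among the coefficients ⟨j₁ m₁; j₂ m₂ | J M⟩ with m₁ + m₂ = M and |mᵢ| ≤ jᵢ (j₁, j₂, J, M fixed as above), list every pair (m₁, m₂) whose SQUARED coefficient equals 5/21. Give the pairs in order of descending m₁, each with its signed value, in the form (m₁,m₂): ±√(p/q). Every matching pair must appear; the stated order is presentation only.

(-3/2,2): +√(5/21)

Admissible pairs with m₁+m₂ = M = 1/2: (-5/2,3), (-3/2,2), (-1/2,1), (1/2,0), (3/2,-1), (5/2,-2)
  (m₁,m₂)=(5/2,-2): CG² = 1/21, CG = +√(1/21)
  (m₁,m₂)=(3/2,-1): CG² = 2/21, CG = −√(2/21)
  (m₁,m₂)=(1/2,0): CG² = 1/7, CG = +√(1/7)
  (m₁,m₂)=(-1/2,1): CG² = 4/21, CG = −√(4/21)
  (m₁,m₂)=(-3/2,2): CG² = 5/21, CG = +√(5/21)   ← matches the target
  (m₁,m₂)=(-5/2,3): CG² = 2/7, CG = −√(2/7)
Pairs with CG² = 5/21: (-3/2,2): +√(5/21)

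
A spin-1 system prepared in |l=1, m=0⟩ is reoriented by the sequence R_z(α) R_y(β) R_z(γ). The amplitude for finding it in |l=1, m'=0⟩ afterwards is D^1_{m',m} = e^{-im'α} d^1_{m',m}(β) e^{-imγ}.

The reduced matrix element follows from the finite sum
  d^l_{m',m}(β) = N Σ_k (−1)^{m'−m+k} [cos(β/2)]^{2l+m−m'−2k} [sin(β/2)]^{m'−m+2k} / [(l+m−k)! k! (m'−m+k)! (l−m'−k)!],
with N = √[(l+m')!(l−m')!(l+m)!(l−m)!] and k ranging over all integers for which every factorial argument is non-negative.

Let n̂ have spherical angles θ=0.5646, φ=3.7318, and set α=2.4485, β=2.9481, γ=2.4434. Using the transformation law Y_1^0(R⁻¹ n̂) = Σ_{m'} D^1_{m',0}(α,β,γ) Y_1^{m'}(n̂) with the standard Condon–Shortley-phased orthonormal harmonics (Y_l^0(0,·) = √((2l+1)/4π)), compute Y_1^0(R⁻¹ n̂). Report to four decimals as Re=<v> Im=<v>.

Need the full column D^1_{m',0} for m'=−1..1 at α=2.4485, β=2.9481, γ=2.4434.
cos(β/2)=0.096595, sin(β/2)=0.995324
d^1_{-1,0}: single k=1 term ⇒ +0.135968;  D = -0.104596+0.086872i
d^1_{0,0}: k∈[0..1] ⇒ +0.009331 -0.990669 = -0.981339;  D = -0.981339+0.000000i
d^1_{1,0}: single k=0 term ⇒ -0.135968;  D = +0.104596+0.086872i
Y_1^{m'}(θ=0.5646,φ=3.7318) and Σ D·Y over m':
  (-0.1046+0.0869i)·(-0.1536+0.1029i)  (-0.9813+0.0000i)·(+0.4128+0.0000i)  (+0.1046+0.0869i)·(+0.1536+0.1029i)
Y_1^0(R⁻¹ n̂) = -0.390815+0.000000i

Re=-0.3908 Im=0.0000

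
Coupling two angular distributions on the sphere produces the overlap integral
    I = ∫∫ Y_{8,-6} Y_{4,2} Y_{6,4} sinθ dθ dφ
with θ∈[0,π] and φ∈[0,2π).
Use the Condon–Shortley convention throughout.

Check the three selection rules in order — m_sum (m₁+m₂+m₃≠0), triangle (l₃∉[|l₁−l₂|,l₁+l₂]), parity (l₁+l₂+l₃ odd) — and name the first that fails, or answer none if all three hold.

Σmᵢ = 0  ✓
l₃∈[|l₁−l₂|,l₁+l₂]=[4,12], have l₃=6  ✓
Σlᵢ = 18 ⇒ even  ✓

none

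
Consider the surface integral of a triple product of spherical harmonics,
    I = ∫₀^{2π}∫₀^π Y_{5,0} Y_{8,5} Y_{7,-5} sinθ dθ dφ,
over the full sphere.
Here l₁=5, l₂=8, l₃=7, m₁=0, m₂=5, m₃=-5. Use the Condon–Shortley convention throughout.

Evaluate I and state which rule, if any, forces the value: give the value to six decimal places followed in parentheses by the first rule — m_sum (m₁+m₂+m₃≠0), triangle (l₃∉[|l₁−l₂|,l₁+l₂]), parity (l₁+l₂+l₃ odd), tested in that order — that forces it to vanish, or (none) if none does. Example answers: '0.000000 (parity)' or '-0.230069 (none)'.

0.111101 (none)

m-sum 0 ✓  L=20 even ✓  3≤7≤13 ✓
Π(2lᵢ+1) = 11×17×15 = 2805
triangle coeff Δ(5,8,7) = 1/814773960
Σ_t [1,5]: t=1:−1/87091200 t=2:+1/4976640 t=3:−1/2073600 t=4:+1/4976640 t=5:−1/87091200 = -1/9676800
(3j)²=360/46189 [(5 8 7; 0 0 0)], sign=+1
Σ_t [3,5]: t=3:−1/522547200 t=4:+1/104509440 t=5:−1/232243200 = 1/298598400
(3j)²=55/7752 [(5 8 7; 0 5 -5)], sign=+1
⇒ 4πI² = 12375/79781
I = (+1)√(12375/79781/(4π)) = 0.11110099
No selection rule forces the value: the integral is nonzero (none).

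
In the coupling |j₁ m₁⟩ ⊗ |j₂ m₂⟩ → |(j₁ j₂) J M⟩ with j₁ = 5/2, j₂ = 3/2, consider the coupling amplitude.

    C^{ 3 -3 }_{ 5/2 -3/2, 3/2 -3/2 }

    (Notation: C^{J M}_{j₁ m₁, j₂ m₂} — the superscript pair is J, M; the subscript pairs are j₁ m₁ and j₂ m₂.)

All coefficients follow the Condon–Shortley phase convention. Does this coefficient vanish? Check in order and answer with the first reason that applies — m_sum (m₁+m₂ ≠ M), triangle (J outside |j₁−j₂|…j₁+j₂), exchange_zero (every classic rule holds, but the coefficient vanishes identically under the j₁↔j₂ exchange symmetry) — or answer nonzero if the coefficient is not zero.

m-sum: m₁+m₂ = -3/2+(-3/2) = -3, M = -3  ✓
triangle: |j₁−j₂| = 1 ≤ J = 3 ≤ j₁+j₂ = 4  ✓
exchange: j₁≠j₂ or m₁≠m₂ — the exchange symmetry imposes no constraint here
value check: CG = +√(3/8) = +0.612372 ≠ 0

nonzero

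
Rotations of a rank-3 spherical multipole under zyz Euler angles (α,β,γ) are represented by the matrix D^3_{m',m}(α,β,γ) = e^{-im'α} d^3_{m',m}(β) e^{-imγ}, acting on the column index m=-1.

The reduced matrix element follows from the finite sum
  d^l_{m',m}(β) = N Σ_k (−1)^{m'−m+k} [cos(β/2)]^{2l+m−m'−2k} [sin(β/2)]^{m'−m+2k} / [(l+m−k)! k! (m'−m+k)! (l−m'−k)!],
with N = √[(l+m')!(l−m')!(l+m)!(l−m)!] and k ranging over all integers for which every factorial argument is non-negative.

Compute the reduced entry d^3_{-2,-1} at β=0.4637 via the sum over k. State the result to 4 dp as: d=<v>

d^3_{-2,-1}(β=0.4637) via the finite sum:
Half-angle: c=0.973243, s=0.229778. N=√(1·120·2·24)=75.894664
Admissible k: 1..2 (factorial args all ≥0)
  k=1: (−1)^0·75.8947/(24)·0.9732^5·0.2298^1 = +0.634477
  k=2: (−1)^1·75.8947/(12)·0.9732^3·0.2298^3 = -0.070733
d^3_{-2,-1}(0.4637) = +0.634477 -0.070733 = +0.563744

d=0.5637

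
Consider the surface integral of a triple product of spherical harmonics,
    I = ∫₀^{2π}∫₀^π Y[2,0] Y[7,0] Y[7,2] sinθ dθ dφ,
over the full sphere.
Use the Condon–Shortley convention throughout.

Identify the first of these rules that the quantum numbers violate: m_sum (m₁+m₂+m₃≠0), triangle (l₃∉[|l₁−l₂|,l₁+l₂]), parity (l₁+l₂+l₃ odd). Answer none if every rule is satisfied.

m_sum

Σmᵢ = 2  ✗
l₃∈[|l₁−l₂|,l₁+l₂]=[5,9], have l₃=7
Σlᵢ = 16 ⇒ even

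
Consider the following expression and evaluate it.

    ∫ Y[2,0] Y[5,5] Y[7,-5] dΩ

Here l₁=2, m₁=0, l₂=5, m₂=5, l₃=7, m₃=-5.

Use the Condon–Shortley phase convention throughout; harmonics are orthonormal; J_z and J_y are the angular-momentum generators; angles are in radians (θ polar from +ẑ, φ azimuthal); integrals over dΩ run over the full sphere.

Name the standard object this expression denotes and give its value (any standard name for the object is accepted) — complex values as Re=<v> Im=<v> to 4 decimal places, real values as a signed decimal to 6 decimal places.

This is a Gaunt coefficient — the integral of a triple product of spherical harmonics over the sphere.
Rules hold: Σm=0, L=14 even, 3≤7≤7.
N = 5·11·15 = 825
Δ = 0!·4!·10!/15! = 1/15015
Racah Σ t=0..0: t=0:+1/57600 = 1/57600
⇒ 3j(2 5 7; 0 0 0)² = 21/715, sgn -1
Racah Σ t=0..0: t=0:+1/14515200 = 1/14515200
⇒ 3j(2 5 7; 0 5 -5)² = 2/455, sgn +1
4πI² = N·(3j₀)²·(3jₘ)² = 18/169
I = -1·√(0.106509/4π) = -0.09206360

Gaunt coefficient, -0.092064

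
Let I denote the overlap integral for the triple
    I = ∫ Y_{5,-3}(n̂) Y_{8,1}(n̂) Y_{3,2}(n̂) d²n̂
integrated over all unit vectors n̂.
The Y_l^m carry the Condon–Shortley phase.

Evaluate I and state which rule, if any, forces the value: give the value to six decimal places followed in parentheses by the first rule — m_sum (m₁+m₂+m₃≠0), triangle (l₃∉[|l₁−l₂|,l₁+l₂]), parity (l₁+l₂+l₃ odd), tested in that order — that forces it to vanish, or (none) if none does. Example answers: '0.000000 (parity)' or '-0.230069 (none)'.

-0.057718 (none)

m-sum 0 ✓  L=16 even ✓  3≤3≤13 ✓
Π(2lᵢ+1) = 11×17×7 = 1309
triangle coeff Δ(5,8,3) = 1/136136
Σ_t [5,5]: t=5:−1/518400 = -1/518400
(3j)²=56/2431 [(5 8 3; 0 0 0)], sign=+1
Σ_t [8,8]: t=8:+1/9676800 = 1/9676800
(3j)²=27/19448 [(5 8 3; -3 1 2)], sign=-1
⇒ 4πI² = 1323/31603
I = (-1)√(1323/31603/(4π)) = -0.05771794
No selection rule forces the value: the integral is nonzero (none).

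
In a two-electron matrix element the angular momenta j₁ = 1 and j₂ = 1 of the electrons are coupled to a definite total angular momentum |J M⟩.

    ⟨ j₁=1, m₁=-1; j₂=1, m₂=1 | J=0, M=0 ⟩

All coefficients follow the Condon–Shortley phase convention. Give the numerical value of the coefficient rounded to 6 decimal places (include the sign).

+√(1/3) ≈ +0.577350

triangle: 2!×0!×0!/3! = 2/6
(j±m)!: 0!×2!×2!×0!×0!×0! = 4
prefactor² = (2J+1)×Δ×N² = 4/3
  k=2: +1/(2!×0!×0!×0!×0!×0!) = 1/2
Σ = 1/2  ⇒  CG² = 4/3×(1/2)² = 1/3
CG = +√(1/3) = +0.577350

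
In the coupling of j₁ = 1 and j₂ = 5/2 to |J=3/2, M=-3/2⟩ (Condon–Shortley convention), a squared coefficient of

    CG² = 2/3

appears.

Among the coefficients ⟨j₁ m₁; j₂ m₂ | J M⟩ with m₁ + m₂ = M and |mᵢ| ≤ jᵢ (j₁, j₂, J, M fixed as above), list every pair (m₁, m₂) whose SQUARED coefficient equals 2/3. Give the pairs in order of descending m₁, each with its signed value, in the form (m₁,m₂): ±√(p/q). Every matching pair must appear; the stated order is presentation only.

Admissible pairs with m₁+m₂ = M = -3/2: (-1,-1/2), (0,-3/2), (1,-5/2)
  (m₁,m₂)=(1,-5/2): CG² = 2/3, CG = +√(2/3)   ← matches the target
  (m₁,m₂)=(0,-3/2): CG² = 4/15, CG = −√(4/15)
  (m₁,m₂)=(-1,-1/2): CG² = 1/15, CG = +√(1/15)
Pairs with CG² = 2/3: (1,-5/2): +√(2/3)

(1,-5/2): +√(2/3)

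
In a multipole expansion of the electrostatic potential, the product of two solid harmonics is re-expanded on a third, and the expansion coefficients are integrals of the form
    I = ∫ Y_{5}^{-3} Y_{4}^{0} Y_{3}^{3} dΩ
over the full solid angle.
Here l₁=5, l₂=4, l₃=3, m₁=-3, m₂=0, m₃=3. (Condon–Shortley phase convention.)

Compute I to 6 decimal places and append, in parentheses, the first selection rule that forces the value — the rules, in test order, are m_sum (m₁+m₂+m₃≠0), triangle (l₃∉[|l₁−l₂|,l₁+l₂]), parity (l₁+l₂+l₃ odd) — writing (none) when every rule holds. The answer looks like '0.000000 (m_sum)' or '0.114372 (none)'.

m-sum 0 ✓  L=12 even ✓  1≤3≤9 ✓
Π(2lᵢ+1) = 11×9×7 = 693
triangle coeff Δ(5,4,3) = 1/180180
Σ_t [2,4]: t=2:+1/576 t=3:−1/144 t=4:+1/576 = -1/288
(3j)²=20/1001 [(5 4 3; 0 0 0)], sign=+1
Σ_t [4,4]: t=4:+1/2304 = 1/2304
(3j)²=5/143 [(5 4 3; -3 0 3)], sign=+1
⇒ 4πI² = 900/1859
I = (+1)√(900/1859/(4π)) = 0.19628026
No selection rule forces the value: the integral is nonzero (none).

0.196280 (none)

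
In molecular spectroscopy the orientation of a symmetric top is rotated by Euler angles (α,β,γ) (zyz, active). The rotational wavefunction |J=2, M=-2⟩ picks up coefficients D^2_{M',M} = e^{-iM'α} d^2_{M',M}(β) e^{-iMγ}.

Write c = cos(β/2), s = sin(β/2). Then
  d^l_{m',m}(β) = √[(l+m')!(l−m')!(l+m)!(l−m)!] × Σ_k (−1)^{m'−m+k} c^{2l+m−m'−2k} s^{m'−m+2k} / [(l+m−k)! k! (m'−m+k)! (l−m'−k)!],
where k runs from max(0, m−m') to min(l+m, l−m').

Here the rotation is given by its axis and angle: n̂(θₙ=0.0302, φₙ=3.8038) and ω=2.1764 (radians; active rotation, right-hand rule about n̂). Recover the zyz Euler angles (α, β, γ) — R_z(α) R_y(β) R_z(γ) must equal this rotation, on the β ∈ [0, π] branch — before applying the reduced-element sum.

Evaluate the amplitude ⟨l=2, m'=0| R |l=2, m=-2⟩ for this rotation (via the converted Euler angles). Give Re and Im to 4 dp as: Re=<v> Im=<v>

Axis–angle → zyz. n̂ = (sinθₙcosφₙ, sinθₙsinφₙ, cosθₙ) = (-0.023813, -0.018566, +0.999544), ω = 2.1764.
R = I cosω + sinω [n̂]ₓ + (1−cosω) n̂n̂ᵀ gives
  R = [-0.568369, -0.821090, -0.052616; +0.822478, -0.568718, -0.009543; -0.022088, -0.048700, +0.998569]
β = atan2(√(R₁₃²+R₂₃²), R₃₃) = 0.053500; α = atan2(R₂₃, R₁₃) mod 2π = 3.321016; γ = atan2(R₃₂, −R₃₁) mod 2π = 5.138194
First d^2_{0,-2}(β=0.0535), then the phase factors e^{-i(0)α} and e^{-i(-2)γ}:
Half-angle: c=0.999642, s=0.026747. N=√(2·2·1·24)=9.797959
k: max(0,(-2)−(0))=0 … min(2+(-2),2−(0))=0
  k=0: (−1)^2·9.7980/(4)·0.9996^2·0.0267^2 = +0.001751
d^2_{0,-2}(0.0535) = +0.001751
D = (+1.000000+0.000000i)·(+0.001751)·(-0.658773-0.752342i) = -0.001154-0.001317i

Re=-0.0012 Im=-0.0013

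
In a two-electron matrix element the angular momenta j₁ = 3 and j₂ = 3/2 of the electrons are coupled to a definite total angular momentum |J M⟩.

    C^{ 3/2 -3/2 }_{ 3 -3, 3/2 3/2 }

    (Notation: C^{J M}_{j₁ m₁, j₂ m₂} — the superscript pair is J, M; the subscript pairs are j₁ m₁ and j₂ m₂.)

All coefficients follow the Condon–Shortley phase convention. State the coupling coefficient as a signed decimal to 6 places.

j₁+j₂−J=3  J+j₁−j₂=3  J−j₁+j₂=0  j₁+j₂+J+1=7
(j₁±m₁, j₂±m₂, J±M) = (0,6,3,0,0,3)
P² = 5184/7
sum k=3..3:
  [3] −1/36 = -1/36
S = -1/36
C² = P²·S² = 4/7 ; C = -0.755929

-0.755929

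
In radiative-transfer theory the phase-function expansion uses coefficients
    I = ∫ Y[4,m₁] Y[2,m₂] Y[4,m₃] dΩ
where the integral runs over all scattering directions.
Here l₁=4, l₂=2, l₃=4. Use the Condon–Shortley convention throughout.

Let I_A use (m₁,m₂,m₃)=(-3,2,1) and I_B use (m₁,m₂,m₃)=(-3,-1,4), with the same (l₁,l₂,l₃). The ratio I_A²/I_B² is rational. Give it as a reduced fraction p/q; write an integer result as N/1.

9/14

l's match ⇒ only the (l;m) 3-j factors differ between A and B.
A: triangle coeff Δ(4,2,4) = 1/13860; Σ_t [2,2]: t=2:+1/480 = 1/480; (3j)²=3/110 [(4 2 4; -3 2 1)], sign=-1
B: triangle coeff Δ(4,2,4) = 1/13860; Σ_t [1,1]: t=1:−1/1440 = -1/1440; (3j)²=7/165 [(4 2 4; -3 -1 4)], sign=-1
I_A²/I_B² = (3/110)/(7/165) = 9/14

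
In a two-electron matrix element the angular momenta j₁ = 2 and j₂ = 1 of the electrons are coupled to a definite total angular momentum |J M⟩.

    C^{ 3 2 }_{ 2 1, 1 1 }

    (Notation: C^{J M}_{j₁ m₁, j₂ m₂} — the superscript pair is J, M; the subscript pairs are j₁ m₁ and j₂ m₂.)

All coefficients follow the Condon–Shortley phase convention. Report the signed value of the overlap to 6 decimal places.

+√(2/3) ≈ +0.816497

√[7·0!4!2!/7! · 3!1!2!0!5!1!] = √(96)
  +(−1)^0/∏(0,0,1,2,3,0)! = 1/12  (running 1/12)
⟨..|..⟩ = √(96)·(1/12) = +0.816497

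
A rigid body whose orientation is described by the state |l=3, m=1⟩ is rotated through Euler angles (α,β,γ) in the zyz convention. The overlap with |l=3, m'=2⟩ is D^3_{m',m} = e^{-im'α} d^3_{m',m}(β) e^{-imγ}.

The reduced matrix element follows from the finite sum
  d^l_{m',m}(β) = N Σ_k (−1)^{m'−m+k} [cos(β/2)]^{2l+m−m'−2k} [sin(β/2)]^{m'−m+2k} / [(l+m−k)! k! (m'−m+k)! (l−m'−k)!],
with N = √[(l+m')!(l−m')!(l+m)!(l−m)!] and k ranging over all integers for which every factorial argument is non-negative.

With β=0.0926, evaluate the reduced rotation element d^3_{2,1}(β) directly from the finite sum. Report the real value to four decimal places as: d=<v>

d=-0.1450

d^3_{2,1}(β=0.0926) via the finite sum:
With c≡cos(β/2)=0.998928 and s≡sin(β/2)=0.046283, N=[120·1·24·2]^{1/2}=75.894664
The bounds max(0,m−m')=0 and min(l+m,l−m')=1 give 2 terms
  k=0: (−1)^1·75.8947/(24)·0.9989^5·0.0463^1 = -0.145579
  k=1: (−1)^2·75.8947/(12)·0.9989^3·0.0463^3 = +0.000625
d^3_{2,1}(0.0926) = -0.145579 +0.000625 = -0.144954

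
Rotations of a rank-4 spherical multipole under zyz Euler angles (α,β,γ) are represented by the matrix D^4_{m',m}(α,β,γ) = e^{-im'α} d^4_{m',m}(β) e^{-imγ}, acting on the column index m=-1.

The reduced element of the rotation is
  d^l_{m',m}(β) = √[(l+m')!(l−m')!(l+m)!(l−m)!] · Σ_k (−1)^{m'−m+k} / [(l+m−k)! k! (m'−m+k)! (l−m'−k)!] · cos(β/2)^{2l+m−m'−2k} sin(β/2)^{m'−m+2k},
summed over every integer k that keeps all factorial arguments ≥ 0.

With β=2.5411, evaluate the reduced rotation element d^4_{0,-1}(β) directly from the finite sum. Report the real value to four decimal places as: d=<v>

d^4_{0,-1}(β=2.5411) via the finite sum:
Half-angle: c=0.295756, s=0.955264. N=√(24·24·6·120)=643.987578
k∈{0,1,2,3} keeps every argument non-negative
  k=0: (−1)^1·643.9876/(144)·0.2958^7·0.9553^1 = -0.000846
  k=1: (−1)^2·643.9876/(24)·0.2958^5·0.9553^3 = +0.052930
  k=2: (−1)^3·643.9876/(24)·0.2958^3·0.9553^5 = -0.552181
  k=3: (−1)^4·643.9876/(144)·0.2958^1·0.9553^7 = +0.960087
d^4_{0,-1}(2.5411) = -0.000846 +0.052930 -0.552181 +0.960087 = +0.459991

d=0.4600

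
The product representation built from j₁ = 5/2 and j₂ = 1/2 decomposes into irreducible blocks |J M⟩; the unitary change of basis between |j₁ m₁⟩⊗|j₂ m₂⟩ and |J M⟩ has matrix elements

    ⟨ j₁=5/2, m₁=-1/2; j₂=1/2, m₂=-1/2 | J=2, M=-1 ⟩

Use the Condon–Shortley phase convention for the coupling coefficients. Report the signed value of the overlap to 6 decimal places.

+√(1/3) = +0.577350

triangle: 1!·4!·0!/6! = 24/720
(j±m)!: 2!·3!·0!·1!·1!·3! = 72
prefactor² = (2J+1)·Δ·N² = 12
  k=0: +1/(0!·1!·3!·0!·1!·0!) = 1/6
Σ = 1/6  ⇒  CG² = 12·(1/6)² = 1/3
CG = +√(1/3) = +0.577350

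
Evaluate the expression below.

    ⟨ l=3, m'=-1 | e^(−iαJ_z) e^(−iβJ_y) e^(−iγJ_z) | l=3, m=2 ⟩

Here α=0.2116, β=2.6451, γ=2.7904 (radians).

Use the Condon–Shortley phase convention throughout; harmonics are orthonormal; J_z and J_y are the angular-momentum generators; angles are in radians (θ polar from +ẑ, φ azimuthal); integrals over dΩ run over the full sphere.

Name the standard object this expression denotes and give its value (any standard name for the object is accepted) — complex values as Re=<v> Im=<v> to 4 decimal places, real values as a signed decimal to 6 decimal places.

Wigner D-matrix element, Re=-0.3539 Im=-0.4590

This is a Wigner D-matrix element — the rotation-matrix element ⟨l m'| R(α,β,γ) |l m⟩ in the angular-momentum basis.
Split into d^3_{-1,2}(β=2.6451) × two z-phases.
With c≡cos(β/2)=0.245704 and s≡sin(β/2)=0.969345, N=[2·24·120·1]^{1/2}=75.894664
k∈{3,4} keeps every argument non-negative
  k=3: (−1)^0·75.8947/(12)·0.2457^3·0.9693^3 = +0.085448
  k=4: (−1)^1·75.8947/(24)·0.2457^1·0.9693^5 = -0.664974
d^3_{-1,2}(2.6451) = +0.085448 -0.664974 = -0.579525
Phases: e^{-i·(-1)·0.2116}=+0.977696+0.210024i, e^{-i·(2)·2.7904}=+0.763303+0.646040i ⇒ D=-0.353855-0.458951i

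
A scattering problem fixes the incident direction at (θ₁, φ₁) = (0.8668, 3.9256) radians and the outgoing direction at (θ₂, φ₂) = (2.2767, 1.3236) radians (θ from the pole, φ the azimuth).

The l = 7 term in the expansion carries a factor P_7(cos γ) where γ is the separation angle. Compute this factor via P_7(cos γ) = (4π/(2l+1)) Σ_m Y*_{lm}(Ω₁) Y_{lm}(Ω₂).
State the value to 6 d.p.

Summing Y*_{l m}(θ₁,φ₁)·Y_{l m}(θ₂,φ₂) over m ∈ [−7, 7]; prefactor 4π/(2·7+1) = 0.837758:
  m=-7: (-0.052354+0.053383i) × (-0.072987-0.011747i) = +0.004448-0.003281i  (running Σ = +0.004448-0.003281i)
  m=-6: (-0.001982-0.237554i) × (+0.020633+0.234884i) = +0.055757-0.005367i  (running Σ = +0.060205-0.008648i)
  m=-5: (+0.298950+0.294821i) × (+0.395516-0.137605i) = +0.158808+0.075469i  (running Σ = +0.219013+0.066821i)
  m=-4: (-0.392321+0.002183i) × (-0.216898-0.329609i) = +0.085813+0.128839i  (running Σ = +0.304826+0.195660i)
  m=-3: (+0.015489-0.015619i) × (-0.018140+0.019804i) = +0.000028+0.000590i  (running Σ = +0.304855+0.196250i)
  m=-2: (-0.000980-0.352184i) × (-0.308720-0.166414i) = -0.058306+0.108889i  (running Σ = +0.246549+0.305139i)
  m=-1: (+0.130255+0.129893i) × (-0.046142+0.182844i) = -0.029760+0.017823i  (running Σ = +0.216789+0.322962i)
  m=0: (+0.304093-0.000000i) × (-0.301434+0.000000i) = -0.091664+0.000000i  (running Σ = +0.125125+0.322962i)
  m=1: (-0.130255+0.129893i) × (+0.046142+0.182844i) = -0.029760-0.017823i  (running Σ = +0.095364+0.305139i)
  m=2: (-0.000980+0.352184i) × (-0.308720+0.166414i) = -0.058306-0.108889i  (running Σ = +0.037058+0.196250i)
  m=3: (-0.015489-0.015619i) × (+0.018140+0.019804i) = +0.000028-0.000590i  (running Σ = +0.037087+0.195660i)
  m=4: (-0.392321-0.002183i) × (-0.216898+0.329609i) = +0.085813-0.128839i  (running Σ = +0.122900+0.066821i)
  m=5: (-0.298950+0.294821i) × (-0.395516-0.137605i) = +0.158808-0.075469i  (running Σ = +0.281708-0.008648i)
  m=6: (-0.001982+0.237554i) × (+0.020633-0.234884i) = +0.055757+0.005367i  (running Σ = +0.337465-0.003281i)
  m=7: (+0.052354+0.053383i) × (+0.072987-0.011747i) = +0.004448+0.003281i  (running Σ = +0.341913-0.000000i)
Total Σ_m = +0.341913-0.000000i. Multiply by 0.837758: +0.286441-0.000000i. P_7(cos γ) = 0.286441

0.286441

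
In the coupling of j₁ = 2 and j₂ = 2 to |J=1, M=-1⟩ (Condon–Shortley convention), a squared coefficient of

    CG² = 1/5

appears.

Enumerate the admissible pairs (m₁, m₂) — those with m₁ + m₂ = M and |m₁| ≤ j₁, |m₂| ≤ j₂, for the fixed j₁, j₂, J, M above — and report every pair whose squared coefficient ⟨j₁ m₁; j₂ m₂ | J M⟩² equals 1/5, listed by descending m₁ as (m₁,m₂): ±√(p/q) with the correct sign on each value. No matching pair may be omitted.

(1,-2): +√(1/5); (-2,1): −√(1/5)

Admissible pairs with m₁+m₂ = M = -1: (-2,1), (-1,0), (0,-1), (1,-2)
  (m₁,m₂)=(1,-2): CG² = 1/5, CG = +√(1/5)   ← matches the target
  (m₁,m₂)=(0,-1): CG² = 3/10, CG = −√(3/10)
  (m₁,m₂)=(-1,0): CG² = 3/10, CG = +√(3/10)
  (m₁,m₂)=(-2,1): CG² = 1/5, CG = −√(1/5)   ← matches the target
Pairs with CG² = 1/5: (1,-2): +√(1/5); (-2,1): −√(1/5)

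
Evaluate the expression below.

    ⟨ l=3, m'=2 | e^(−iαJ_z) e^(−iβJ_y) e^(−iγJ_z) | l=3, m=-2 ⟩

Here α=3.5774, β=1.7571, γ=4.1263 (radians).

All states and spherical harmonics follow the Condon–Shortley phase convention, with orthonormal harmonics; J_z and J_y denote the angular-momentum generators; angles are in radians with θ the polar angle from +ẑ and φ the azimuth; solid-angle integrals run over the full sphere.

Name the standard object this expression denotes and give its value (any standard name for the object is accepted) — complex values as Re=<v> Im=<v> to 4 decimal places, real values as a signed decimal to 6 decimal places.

This is a Wigner D-matrix element — the rotation-matrix element ⟨l m'| R(α,β,γ) |l m⟩ in the angular-momentum basis.
First d^3_{2,-2}(β=1.7571), then the phase factors e^{-i(2)α} and e^{-i(-2)γ}:
Half-angle: c=0.638268, s=0.769814. N=√(120·1·1·120)=120.000000
k∈{0,1} keeps every argument non-negative
  k=0: (−1)^4·120.0000/(24)·0.6383^2·0.7698^4 = +0.715352
  k=1: (−1)^5·120.0000/(120)·0.6383^0·0.7698^6 = -0.208121
d^3_{2,-2}(1.7571) = +0.715352 -0.208121 = +0.507231
Attach z-rotation phases: D = e^{-i(2)(3.5774)}·(+0.507231)·e^{-i(-2)(4.1263)} = +0.231072+0.451541i

Wigner D-matrix element, Re=0.2311 Im=0.4515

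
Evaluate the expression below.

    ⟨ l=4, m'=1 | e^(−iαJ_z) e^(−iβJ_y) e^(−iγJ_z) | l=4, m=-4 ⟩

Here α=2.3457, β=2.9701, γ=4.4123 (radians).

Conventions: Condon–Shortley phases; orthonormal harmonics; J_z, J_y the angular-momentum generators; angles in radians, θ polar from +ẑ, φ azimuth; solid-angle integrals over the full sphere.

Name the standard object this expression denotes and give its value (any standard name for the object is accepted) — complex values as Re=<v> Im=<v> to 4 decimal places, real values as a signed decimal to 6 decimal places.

Wigner D-matrix element, Re=0.0042 Im=-0.0018

This is a Wigner D-matrix element — the rotation-matrix element ⟨l m'| R(α,β,γ) |l m⟩ in the angular-momentum basis.
Split into d^4_{1,-4}(β=2.9701) × two z-phases.
Half-angle: c=0.085641, s=0.996326. N=√(120·6·1·40320)=5387.986637
The bounds max(0,m−m')=0 and min(l+m,l−m')=0 give 1 term
  k=0: (−1)^5·5387.9866/(720)·0.0856^3·0.9963^5 = -0.004615
d^4_{1,-4}(2.9701) = -0.004615
Phases: e^{-i·(1)·2.3457}=-0.699647-0.714488i, e^{-i·(-4)·4.4123}=+0.362026-0.932168i ⇒ D=+0.004242-0.001816i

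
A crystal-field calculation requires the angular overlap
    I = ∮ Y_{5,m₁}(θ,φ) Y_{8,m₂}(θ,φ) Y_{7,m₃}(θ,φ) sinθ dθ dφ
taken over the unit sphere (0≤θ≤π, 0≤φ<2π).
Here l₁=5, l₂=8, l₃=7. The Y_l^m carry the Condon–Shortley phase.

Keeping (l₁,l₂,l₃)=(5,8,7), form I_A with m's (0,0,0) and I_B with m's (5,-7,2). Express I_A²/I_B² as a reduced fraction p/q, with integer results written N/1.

l's match ⇒ only the (l;m) 3-j factors differ between A and B.
A: triangle coeff Δ(5,8,7) = 1/814773960; Σ_t [1,5]: t=1:−1/87091200 t=2:+1/4976640 t=3:−1/2073600 t=4:+1/4976640 t=5:−1/87091200 = -1/9676800; (3j)²=360/46189 [(5 8 7; 0 0 0)], sign=+1
B: triangle coeff Δ(5,8,7) = 1/814773960; Σ_t [0,0]: t=0:+1/6270566400 = 1/6270566400; (3j)²=25/3876 [(5 8 7; 5 -7 2)], sign=-1
I_A²/I_B² = (360/46189)/(25/3876) = 864/715

864/715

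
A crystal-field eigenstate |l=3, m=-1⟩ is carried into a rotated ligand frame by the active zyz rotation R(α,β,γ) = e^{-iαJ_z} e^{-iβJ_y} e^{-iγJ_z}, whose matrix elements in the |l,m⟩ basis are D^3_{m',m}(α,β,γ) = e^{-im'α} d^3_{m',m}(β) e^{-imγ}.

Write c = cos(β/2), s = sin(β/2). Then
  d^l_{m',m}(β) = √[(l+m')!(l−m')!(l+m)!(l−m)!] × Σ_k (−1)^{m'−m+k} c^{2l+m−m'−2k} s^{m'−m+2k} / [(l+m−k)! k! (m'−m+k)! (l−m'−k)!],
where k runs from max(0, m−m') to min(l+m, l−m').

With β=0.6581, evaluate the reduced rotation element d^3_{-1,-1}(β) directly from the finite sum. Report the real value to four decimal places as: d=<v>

d^3_{-1,-1}(β=0.6581) via the finite sum:
Half-angle: c=0.946350, s=0.323144. N=√(2·24·2·24)=48.000000
The bounds max(0,m−m')=0 and min(l+m,l−m')=2 give 3 terms
  k=0: (−1)^0·48.0000/(48)·0.9463^6·0.3231^0 = +0.718307
  k=1: (−1)^1·48.0000/(6)·0.9463^4·0.3231^2 = -0.670022
  k=2: (−1)^2·48.0000/(8)·0.9463^2·0.3231^4 = +0.058592
d^3_{-1,-1}(0.6581) = +0.718307 -0.670022 +0.058592 = +0.106877

d=0.1069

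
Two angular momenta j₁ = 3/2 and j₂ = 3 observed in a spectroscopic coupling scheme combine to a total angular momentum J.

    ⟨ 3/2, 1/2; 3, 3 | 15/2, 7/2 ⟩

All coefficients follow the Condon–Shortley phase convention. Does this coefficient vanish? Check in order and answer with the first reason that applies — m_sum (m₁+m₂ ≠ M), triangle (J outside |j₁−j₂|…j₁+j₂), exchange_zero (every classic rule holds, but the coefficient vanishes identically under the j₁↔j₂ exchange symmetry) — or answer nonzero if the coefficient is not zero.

triangle

m-sum: m₁+m₂ = 1/2+3 = 7/2, M = 7/2  ✓
triangle: need |j₁−j₂| ≤ J ≤ j₁+j₂, i.e. J ∈ [3/2, 9/2]; J = 15/2 is outside ✗ ⇒ coefficient is 0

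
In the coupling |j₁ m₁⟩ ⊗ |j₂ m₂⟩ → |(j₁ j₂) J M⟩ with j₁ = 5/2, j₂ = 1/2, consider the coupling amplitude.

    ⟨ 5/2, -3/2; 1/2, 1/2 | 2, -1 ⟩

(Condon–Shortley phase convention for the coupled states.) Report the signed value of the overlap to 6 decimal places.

√[5·1!4!0!/6! · 1!4!1!0!1!3!] = √(24)
  +(−1)^1/∏(1,0,3,0,1,0)! = -1/6  (running -1/6)
⟨..|..⟩ = √(24)·(-1/6) = -0.816497

-0.816497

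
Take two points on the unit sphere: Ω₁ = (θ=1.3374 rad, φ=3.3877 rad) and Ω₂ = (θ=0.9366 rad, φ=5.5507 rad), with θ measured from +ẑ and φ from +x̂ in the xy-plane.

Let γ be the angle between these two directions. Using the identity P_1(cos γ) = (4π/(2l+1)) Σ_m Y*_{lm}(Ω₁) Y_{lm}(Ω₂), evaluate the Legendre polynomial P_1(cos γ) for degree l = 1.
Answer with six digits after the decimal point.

Addition theorem: P_1(cos γ) = (4π/3) Σ_m Y*_{lm}(Ω₁) Y_{lm}(Ω₂), m = −1…1:
  term(m=-1) = -0.052218-0.077618i   from Y*(Ω₁)=-0.325998-0.081891i, Y(Ω₂)=+0.206929+0.186113i
  term(m=+0) = +0.032716+0.000000i   from Y*(Ω₁)=+0.113005-0.000000i, Y(Ω₂)=+0.289512+0.000000i
  term(m=+1) = -0.052218+0.077618i   from Y*(Ω₁)=+0.325998-0.081891i, Y(Ω₂)=-0.206929+0.186113i
Σ over m = -0.071719+0.000000i; ×(4π/3) → -0.300416+0.000000i. Real part: -0.300416

-0.300416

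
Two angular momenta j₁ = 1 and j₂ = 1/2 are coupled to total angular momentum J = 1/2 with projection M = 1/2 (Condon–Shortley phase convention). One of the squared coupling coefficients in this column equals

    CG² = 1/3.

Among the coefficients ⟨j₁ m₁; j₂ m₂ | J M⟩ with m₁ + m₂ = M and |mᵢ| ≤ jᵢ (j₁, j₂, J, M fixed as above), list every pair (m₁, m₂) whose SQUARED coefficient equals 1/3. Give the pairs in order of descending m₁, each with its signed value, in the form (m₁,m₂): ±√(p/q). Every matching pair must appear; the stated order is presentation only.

(0,1/2): −√(1/3)

Admissible pairs with m₁+m₂ = M = 1/2: (0,1/2), (1,-1/2)
  (m₁,m₂)=(1,-1/2): CG² = 2/3, CG = +√(2/3)
  (m₁,m₂)=(0,1/2): CG² = 1/3, CG = −√(1/3)   ← matches the target
Pairs with CG² = 1/3: (0,1/2): −√(1/3)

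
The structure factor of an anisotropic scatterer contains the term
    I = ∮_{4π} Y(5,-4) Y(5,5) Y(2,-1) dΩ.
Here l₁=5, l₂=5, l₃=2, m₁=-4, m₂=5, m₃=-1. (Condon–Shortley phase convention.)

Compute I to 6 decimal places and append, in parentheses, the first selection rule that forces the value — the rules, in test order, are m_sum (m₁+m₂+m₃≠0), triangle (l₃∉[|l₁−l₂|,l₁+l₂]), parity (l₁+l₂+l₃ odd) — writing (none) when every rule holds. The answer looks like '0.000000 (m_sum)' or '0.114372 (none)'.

-0.187924 (none)

Rules hold: Σm=0, L=12 even, 0≤2≤10.
N = 11·11·5 = 605
Δ = 8!·2!·2!/13! = 1/38610
Racah Σ t=3..5: t=3:−1/2880 t=4:+1/576 t=5:−1/2880 = 1/960
⇒ 3j(5 5 2; 0 0 0)² = 10/429, sgn +1
Racah Σ t=8..8: t=8:+1/80640 = 1/80640
⇒ 3j(5 5 2; -4 5 -1)² = 9/286, sgn -1
4πI² = N·(3j₀)²·(3jₘ)² = 75/169
I = -1·√(0.443787/4π) = -0.18792404
No selection rule forces the value: the integral is nonzero (none).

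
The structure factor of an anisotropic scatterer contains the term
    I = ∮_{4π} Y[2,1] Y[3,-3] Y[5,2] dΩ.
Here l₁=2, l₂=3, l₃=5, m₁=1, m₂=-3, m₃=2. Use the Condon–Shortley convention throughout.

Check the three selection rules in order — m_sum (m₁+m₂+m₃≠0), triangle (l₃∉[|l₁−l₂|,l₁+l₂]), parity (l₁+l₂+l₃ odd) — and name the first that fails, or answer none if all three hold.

none

Σmᵢ = 0  ✓
l₃∈[|l₁−l₂|,l₁+l₂]=[1,5], have l₃=5  ✓
Σlᵢ = 10 ⇒ even  ✓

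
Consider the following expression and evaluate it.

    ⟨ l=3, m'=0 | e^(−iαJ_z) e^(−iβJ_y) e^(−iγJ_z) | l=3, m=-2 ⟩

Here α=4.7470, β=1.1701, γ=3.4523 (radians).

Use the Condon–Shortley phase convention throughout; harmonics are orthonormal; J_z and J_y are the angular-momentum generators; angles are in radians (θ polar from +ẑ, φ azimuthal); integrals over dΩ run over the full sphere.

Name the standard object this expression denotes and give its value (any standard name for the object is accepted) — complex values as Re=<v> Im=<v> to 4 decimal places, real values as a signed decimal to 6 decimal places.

This is a Wigner D-matrix element — the rotation-matrix element ⟨l m'| R(α,β,γ) |l m⟩ in the angular-momentum basis.
First d^3_{0,-2}(β=1.1701), then the phase factors e^{-i(0)α} and e^{-i(-2)γ}:
With c≡cos(β/2)=0.833684 and s≡sin(β/2)=0.552241, N=[6·6·1·120]^{1/2}=65.726707
Admissible k: 0..1 (factorial args all ≥0)
  k=0: (−1)^2·65.7267/(12)·0.8337^4·0.5522^2 = +0.806910
  k=1: (−1)^3·65.7267/(12)·0.8337^2·0.5522^4 = -0.354062
d^3_{0,-2}(1.1701) = +0.806910 -0.354062 = +0.452848
D = (+1.000000+0.000000i)·(+0.452848)·(+0.813056+0.582186i) = +0.368191+0.263642i

Wigner D-matrix element, Re=0.3682 Im=0.2636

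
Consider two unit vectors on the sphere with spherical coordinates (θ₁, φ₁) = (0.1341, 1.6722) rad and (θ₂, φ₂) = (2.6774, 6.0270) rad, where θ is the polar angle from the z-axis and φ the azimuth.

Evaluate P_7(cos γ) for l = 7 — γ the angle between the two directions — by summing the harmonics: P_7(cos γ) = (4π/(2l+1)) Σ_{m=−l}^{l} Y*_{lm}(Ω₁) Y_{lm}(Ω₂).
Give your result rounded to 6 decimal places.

Addition theorem: P_7(cos γ) = (4π/15) Σ_m Y*_{lm}(Ω₁) Y_{lm}(Ω₂), m = −7…7:
  m=-7: Y*=+0.000000-0.000000i  Y=-0.000398+0.001758i  product +0.000000+0.000000i
  m=-6: Y*=-0.000009-0.000006i  Y=-0.000454-0.013464i  product -0.000000+0.000000i
  m=-5: Y*=-0.000090+0.000161i  Y=+0.017721+0.059413i  product -0.000011-0.000002i
  m=-4: Y*=+0.002086+0.000896i  Y=-0.101234-0.166587i  product -0.000062-0.000438i
  m=-3: Y*=+0.006028-0.019200i  Y=+0.297257+0.287409i  product +0.007310-0.003975i
  m=-2: Y*=-0.121895-0.025066i  Y=-0.451375-0.253887i  product +0.048656+0.042262i
  m=-1: Y*=-0.048868+0.480266i  Y=+0.159766+0.041849i  product -0.027906+0.074685i
  m=+0: Y*=+0.834135-0.000000i  Y=+0.420387+0.000000i  product +0.350660+0.000000i
  m=+1: Y*=+0.048868+0.480266i  Y=-0.159766+0.041849i  product -0.027906-0.074685i
  m=+2: Y*=-0.121895+0.025066i  Y=-0.451375+0.253887i  product +0.048656-0.042262i
  m=+3: Y*=-0.006028-0.019200i  Y=-0.297257+0.287409i  product +0.007310+0.003975i
  m=+4: Y*=+0.002086-0.000896i  Y=-0.101234+0.166587i  product -0.000062+0.000438i
  m=+5: Y*=+0.000090+0.000161i  Y=-0.017721+0.059413i  product -0.000011+0.000002i
  m=+6: Y*=-0.000009+0.000006i  Y=-0.000454+0.013464i  product -0.000000-0.000000i
  m=+7: Y*=-0.000000-0.000000i  Y=+0.000398+0.001758i  product +0.000000-0.000000i
Σ over m = +0.406634-0.000000i; ×(4π/15) → +0.340661-0.000000i. Real part: 0.340661

0.340661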